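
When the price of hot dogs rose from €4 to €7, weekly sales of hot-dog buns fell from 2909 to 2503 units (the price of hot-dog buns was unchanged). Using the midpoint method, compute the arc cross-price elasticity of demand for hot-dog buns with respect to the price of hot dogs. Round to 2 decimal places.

ΔQ_A = 2503 − 2909 = -406; ΔP_B = 7 − 4 = 3.
Midpoints: Q̄_A = 2706.0, P̄_B = 5.50.
ε = (ΔQ_A/Q̄_A)/(ΔP_B/P̄_B) = (-406/2706.0)/(3/5.50) ≈ -0.28.

-0.28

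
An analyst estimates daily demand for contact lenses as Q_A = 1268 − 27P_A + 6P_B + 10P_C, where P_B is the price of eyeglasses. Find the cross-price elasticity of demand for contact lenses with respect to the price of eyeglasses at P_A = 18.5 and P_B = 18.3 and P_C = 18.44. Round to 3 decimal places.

At P_A = 18.5 and P_B = 18.3 and P_C = 18.44: Q_A = 1062.7.
∂Q_A/∂P_B = 6.
ε = (∂Q_A/∂P_B)(P_B/Q_A) = 6 × (18.3/1062.7) ≈ 0.103.
Since ε > 0, contact lenses and eyeglasses are substitutes.

0.103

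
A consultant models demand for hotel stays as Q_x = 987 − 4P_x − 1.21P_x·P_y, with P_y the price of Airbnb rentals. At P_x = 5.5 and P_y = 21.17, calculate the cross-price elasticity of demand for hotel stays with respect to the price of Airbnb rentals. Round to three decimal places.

-0.171

At P_x = 5.5 and P_y = 21.17: Q_x = 824.114.
∂Q_x/∂P_y = -1.21P_x = -1.21(5.5) = -6.6550.
ε = (∂Q_x/∂P_y)(P_y/Q_x) = -6.6550 × (21.17/824.114) ≈ -0.171.
ε < 0: complements.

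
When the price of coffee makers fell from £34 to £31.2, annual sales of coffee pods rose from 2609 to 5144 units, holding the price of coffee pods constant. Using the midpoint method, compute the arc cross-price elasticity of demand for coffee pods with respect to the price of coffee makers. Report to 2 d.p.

ΔQ_A = 5144 − 2609 = 2535; ΔP_B = 31.2 − 34 = -2.8.
Midpoints: Q̄_A = 3876.5, P̄_B = 32.60.
ε = (ΔQ_A/Q̄_A)/(ΔP_B/P̄_B) = (2535/3876.5)/(-2.8/32.60) ≈ -7.61.

-7.61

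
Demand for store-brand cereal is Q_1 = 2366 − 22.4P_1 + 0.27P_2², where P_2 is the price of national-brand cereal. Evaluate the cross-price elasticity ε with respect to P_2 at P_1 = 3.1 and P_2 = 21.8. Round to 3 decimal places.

At P_1 = 3.1 and P_2 = 21.8: Q_1 = 2424.875.
∂Q_1/∂P_2 = 0.54P_2 = 0.54(21.8) = 11.7720.
ε = (∂Q_1/∂P_2)(P_2/Q_1) = 11.7720 × (21.8/2424.875) ≈ 0.106.

0.106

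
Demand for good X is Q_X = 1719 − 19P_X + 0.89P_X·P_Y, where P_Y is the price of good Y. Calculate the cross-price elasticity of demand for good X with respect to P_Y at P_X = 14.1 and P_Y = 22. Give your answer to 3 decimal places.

0.160

At P_X = 14.1 and P_Y = 22: Q_X = 1727.178.
∂Q_X/∂P_Y = 0.89P_X = 0.89(14.1) = 12.5490.
ε = (∂Q_X/∂P_Y)(P_Y/Q_X) = 12.5490 × (22/1727.178) ≈ 0.160.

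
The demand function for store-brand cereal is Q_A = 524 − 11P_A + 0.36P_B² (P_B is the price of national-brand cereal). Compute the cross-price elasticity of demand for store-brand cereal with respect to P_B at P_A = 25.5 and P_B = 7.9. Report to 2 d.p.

0.17

At P_A = 25.5 and P_B = 7.9: Q_A = 265.968.
∂Q_A/∂P_B = 0.72P_B = 0.72(7.9) = 5.6880.
ε = (∂Q_A/∂P_B)(P_B/Q_A) = 5.6880 × (7.9/265.968) ≈ 0.17.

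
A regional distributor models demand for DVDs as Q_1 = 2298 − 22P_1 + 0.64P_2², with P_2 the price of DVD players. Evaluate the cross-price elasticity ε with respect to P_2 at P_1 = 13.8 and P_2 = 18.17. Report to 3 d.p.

0.192

At P_1 = 13.8 and P_2 = 18.17: Q_1 = 2205.695.
∂Q_1/∂P_2 = 1.28P_2 = 1.28(18.17) = 23.2576.
ε = (∂Q_1/∂P_2)(P_2/Q_1) = 23.2576 × (18.17/2205.695) ≈ 0.192.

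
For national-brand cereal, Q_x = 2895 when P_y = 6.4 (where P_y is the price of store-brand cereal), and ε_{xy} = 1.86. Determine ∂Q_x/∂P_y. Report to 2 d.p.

841.36

ε = (∂Q_x/∂P_y)·(P_y/Q_x) ⇒ ∂Q_x/∂P_y = ε·Q_x/P_y = 1.86 × 2895/6.4 ≈ 841.36.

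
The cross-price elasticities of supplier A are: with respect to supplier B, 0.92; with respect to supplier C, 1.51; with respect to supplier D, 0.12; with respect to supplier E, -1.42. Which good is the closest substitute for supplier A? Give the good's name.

supplier C

Substitutes have ε > 0. Among the positive values, 1.51 (supplier C) is largest.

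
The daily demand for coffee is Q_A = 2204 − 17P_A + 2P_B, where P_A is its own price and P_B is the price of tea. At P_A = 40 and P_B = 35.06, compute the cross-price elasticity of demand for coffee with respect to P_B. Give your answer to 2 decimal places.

0.04

At P_A = 40 and P_B = 35.06: Q_A = 1594.12.
∂Q_A/∂P_B = 2.
ε = (∂Q_A/∂P_B)(P_B/Q_A) = 2 × (35.06/1594.12) ≈ 0.04.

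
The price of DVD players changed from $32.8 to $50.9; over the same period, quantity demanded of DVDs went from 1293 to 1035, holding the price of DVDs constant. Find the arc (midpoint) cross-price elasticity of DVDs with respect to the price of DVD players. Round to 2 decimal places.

ΔQ_A = 1035 − 1293 = -258; ΔP_B = 50.9 − 32.8 = 18.1.
Midpoints: Q̄_A = 1164.0, P̄_B = 41.85.
ε = (ΔQ_A/Q̄_A)/(ΔP_B/P̄_B) = (-258/1164.0)/(18.1/41.85) ≈ -0.51.

-0.51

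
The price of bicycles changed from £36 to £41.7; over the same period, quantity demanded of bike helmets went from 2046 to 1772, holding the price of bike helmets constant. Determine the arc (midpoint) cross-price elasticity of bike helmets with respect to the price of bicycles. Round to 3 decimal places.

-0.978

ΔQ_A = 1772 − 2046 = -274; ΔP_B = 41.7 − 36 = 5.7.
Midpoints: Q̄_A = 1909.0, P̄_B = 38.85.
ε = (ΔQ_A/Q̄_A)/(ΔP_B/P̄_B) = (-274/1909.0)/(5.7/38.85) ≈ -0.978.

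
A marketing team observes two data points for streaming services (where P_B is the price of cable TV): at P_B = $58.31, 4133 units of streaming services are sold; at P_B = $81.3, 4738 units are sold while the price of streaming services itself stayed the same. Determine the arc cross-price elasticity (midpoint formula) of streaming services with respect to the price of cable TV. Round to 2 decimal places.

ΔQ_A = 4738 − 4133 = 605; ΔP_B = 81.3 − 58.31 = 22.99.
Midpoints: Q̄_A = 4435.5, P̄_B = 69.81.
ε = (ΔQ_A/Q̄_A)/(ΔP_B/P̄_B) = (605/4435.5)/(22.99/69.81) ≈ 0.41.

0.41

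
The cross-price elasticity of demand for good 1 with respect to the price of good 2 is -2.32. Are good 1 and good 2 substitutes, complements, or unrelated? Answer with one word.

complements

ε = -2.32 < 0, so a higher price of good 2 lowers demand for good 1: complements.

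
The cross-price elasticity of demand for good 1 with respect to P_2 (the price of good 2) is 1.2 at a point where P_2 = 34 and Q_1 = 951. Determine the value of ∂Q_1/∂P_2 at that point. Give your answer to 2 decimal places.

33.56

ε = (∂Q_1/∂P_2)·(P_2/Q_1) ⇒ ∂Q_1/∂P_2 = ε·Q_1/P_2 = 1.2 × 951/34 ≈ 33.56.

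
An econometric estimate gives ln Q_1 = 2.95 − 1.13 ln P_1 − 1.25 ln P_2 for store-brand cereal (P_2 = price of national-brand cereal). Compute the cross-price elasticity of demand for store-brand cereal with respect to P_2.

-1.25

In a log-linear (constant-elasticity) demand function, the coefficient on ln P_2 is the cross-price elasticity.
ε = -1.25. Negative, so store-brand cereal and national-brand cereal are complements.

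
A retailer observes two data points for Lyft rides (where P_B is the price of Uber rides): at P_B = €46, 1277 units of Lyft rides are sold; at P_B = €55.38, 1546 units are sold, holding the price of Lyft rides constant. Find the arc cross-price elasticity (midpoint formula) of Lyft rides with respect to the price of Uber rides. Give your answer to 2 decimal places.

ΔQ_A = 1546 − 1277 = 269; ΔP_B = 55.38 − 46 = 9.38.
Midpoints: Q̄_A = 1411.5, P̄_B = 50.69.
ε = (ΔQ_A/Q̄_A)/(ΔP_B/P̄_B) = (269/1411.5)/(9.38/50.69) ≈ 1.03.

1.03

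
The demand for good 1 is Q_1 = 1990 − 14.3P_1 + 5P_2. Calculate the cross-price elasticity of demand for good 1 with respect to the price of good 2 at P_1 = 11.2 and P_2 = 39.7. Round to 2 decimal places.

0.10

At P_1 = 11.2 and P_2 = 39.7: Q_1 = 2028.34.
∂Q_1/∂P_2 = 5.
ε = (∂Q_1/∂P_2)(P_2/Q_1) = 5 × (39.7/2028.34) ≈ 0.10.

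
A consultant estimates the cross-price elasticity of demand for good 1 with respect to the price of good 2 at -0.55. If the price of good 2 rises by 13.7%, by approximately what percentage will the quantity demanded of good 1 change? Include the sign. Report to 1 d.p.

%ΔQ ≈ ε × %ΔP of good 2 = -0.55 × (13.7%) = -7.5%.

-7.5%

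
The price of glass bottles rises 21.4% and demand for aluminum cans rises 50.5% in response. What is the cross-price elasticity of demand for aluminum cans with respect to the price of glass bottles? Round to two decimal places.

ε = (%ΔQ of aluminum cans) / (%ΔP of glass bottles) = (50.5%) / (21.4%) ≈ 2.36.

2.36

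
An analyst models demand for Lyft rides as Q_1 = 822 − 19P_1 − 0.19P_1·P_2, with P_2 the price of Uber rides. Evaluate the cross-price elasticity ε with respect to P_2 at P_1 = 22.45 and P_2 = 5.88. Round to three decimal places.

At P_1 = 22.45 and P_2 = 5.88: Q_1 = 370.369.
∂Q_1/∂P_2 = -0.19P_1 = -0.19(22.45) = -4.2655.
ε = (∂Q_1/∂P_2)(P_2/Q_1) = -4.2655 × (5.88/370.369) ≈ -0.068.
ε < 0: complements.

-0.068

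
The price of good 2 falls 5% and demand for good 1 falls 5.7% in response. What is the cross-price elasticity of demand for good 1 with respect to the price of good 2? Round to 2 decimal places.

ε = (%ΔQ of good 1) / (%ΔP of good 2) = (-5.7%) / (-5%) ≈ 1.14.
Positive cross-price elasticity: substitutes.

1.14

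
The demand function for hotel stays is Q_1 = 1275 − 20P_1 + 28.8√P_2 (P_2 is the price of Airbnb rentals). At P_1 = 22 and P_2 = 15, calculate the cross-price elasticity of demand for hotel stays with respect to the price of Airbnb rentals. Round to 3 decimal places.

At P_1 = 22 and P_2 = 15: Q_1 = 946.542.
∂Q_1/∂P_2 = 28.8/(2√P_2) = 28.8/(2√15) = 3.7181.
ε = (∂Q_1/∂P_2)(P_2/Q_1) = 3.7181 × (15/946.542) ≈ 0.059.

0.059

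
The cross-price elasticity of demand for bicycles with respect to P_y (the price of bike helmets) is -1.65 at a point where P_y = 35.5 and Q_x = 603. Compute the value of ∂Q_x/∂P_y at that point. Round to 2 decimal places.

-28.03

ε = (∂Q_x/∂P_y)·(P_y/Q_x) ⇒ ∂Q_x/∂P_y = ε·Q_x/P_y = -1.65 × 603/35.5 ≈ -28.03.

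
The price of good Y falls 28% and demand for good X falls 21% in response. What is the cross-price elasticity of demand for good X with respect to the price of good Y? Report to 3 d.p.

ε = (%ΔQ of good X) / (%ΔP of good Y) = (-21%) / (-28%) ≈ 0.750.
Positive cross-price elasticity: substitutes.

0.750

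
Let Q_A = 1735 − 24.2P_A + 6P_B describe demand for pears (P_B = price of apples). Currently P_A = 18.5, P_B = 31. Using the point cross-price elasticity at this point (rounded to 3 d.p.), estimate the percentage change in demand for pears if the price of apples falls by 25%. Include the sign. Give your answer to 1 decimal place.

At P_A = 18.5, P_B = 31: Q_A = 1473.3.
∂Q_A/∂P_B = 6.
ε = (∂Q_A/∂P_B)(P_B/Q_A) = 6.0000 × 31/1473.3 ≈ 0.126.
%ΔQ_A ≈ ε × %ΔP_B = 0.126 × (-25%) = -3.2%.

-3.2%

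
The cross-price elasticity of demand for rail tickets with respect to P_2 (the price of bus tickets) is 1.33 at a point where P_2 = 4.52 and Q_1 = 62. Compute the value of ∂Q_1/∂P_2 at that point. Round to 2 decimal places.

ε = (∂Q_1/∂P_2)·(P_2/Q_1) ⇒ ∂Q_1/∂P_2 = ε·Q_1/P_2 = 1.33 × 62/4.52 ≈ 18.24.

18.24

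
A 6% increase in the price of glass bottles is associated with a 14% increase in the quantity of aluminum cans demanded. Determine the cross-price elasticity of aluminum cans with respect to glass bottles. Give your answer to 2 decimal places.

ε = (%ΔQ of aluminum cans) / (%ΔP of glass bottles) = (14%) / (6%) ≈ 2.33.

2.33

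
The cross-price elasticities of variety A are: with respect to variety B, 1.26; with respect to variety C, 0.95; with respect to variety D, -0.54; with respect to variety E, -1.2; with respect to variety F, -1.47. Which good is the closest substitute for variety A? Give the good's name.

Substitutes have ε > 0. Among the positive values, 1.26 (variety B) is largest.

variety B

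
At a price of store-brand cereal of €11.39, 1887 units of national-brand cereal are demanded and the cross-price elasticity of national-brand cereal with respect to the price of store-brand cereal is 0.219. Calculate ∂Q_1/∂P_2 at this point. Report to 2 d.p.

36.28

ε = (∂Q_1/∂P_2)·(P_2/Q_1) ⇒ ∂Q_1/∂P_2 = ε·Q_1/P_2 = 0.219 × 1887/11.39 ≈ 36.28.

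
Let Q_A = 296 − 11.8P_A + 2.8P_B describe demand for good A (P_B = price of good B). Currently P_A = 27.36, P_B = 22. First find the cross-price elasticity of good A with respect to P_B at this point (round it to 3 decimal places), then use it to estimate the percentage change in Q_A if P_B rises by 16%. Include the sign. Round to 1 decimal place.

At P_A = 27.36, P_B = 22: Q_A = 34.752.
∂Q_A/∂P_B = 2.8.
ε = (∂Q_A/∂P_B)(P_B/Q_A) = 2.8000 × 22/34.752 ≈ 1.773.
%ΔQ_A ≈ ε × %ΔP_B = 1.773 × (16%) = 28.4%.

28.4%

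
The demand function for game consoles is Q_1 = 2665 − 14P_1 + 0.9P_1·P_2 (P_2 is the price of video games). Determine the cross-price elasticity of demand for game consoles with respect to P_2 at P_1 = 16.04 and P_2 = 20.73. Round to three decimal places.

At P_1 = 16.04 and P_2 = 20.73: Q_1 = 2739.698.
∂Q_1/∂P_2 = 0.9P_1 = 0.9(16.04) = 14.4360.
ε = (∂Q_1/∂P_2)(P_2/Q_1) = 14.4360 × (20.73/2739.698) ≈ 0.109.

0.109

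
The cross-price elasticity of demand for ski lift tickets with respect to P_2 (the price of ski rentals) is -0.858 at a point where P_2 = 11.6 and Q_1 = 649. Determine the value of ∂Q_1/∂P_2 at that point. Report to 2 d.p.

-48.00

ε = (∂Q_1/∂P_2)·(P_2/Q_1) ⇒ ∂Q_1/∂P_2 = ε·Q_1/P_2 = -0.858 × 649/11.6 ≈ -48.00.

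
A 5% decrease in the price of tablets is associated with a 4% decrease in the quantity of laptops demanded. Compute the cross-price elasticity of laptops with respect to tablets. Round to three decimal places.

0.800

ε = (%ΔQ of laptops) / (%ΔP of tablets) = (-4%) / (-5%) ≈ 0.800.
Positive cross-price elasticity: substitutes.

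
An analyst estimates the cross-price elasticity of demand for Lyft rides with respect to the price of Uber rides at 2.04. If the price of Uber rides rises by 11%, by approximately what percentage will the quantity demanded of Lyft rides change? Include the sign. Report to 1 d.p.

22.4%

%ΔQ ≈ ε × %ΔP of Uber rides = 2.04 × (11%) = 22.4%.
Demand for Lyft rides rises by about 22.4%.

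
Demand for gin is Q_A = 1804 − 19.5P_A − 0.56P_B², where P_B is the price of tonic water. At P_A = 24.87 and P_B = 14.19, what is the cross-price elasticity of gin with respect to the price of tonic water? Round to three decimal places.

-0.187

At P_A = 24.87 and P_B = 14.19: Q_A = 1206.276.
∂Q_A/∂P_B = -1.12P_B = -1.12(14.19) = -15.8928.
ε = (∂Q_A/∂P_B)(P_B/Q_A) = -15.8928 × (14.19/1206.276) ≈ -0.187.
ε < 0: complements.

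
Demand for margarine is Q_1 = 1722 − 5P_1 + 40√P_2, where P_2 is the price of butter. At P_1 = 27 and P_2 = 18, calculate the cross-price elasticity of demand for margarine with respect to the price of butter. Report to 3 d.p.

At P_1 = 27 and P_2 = 18: Q_1 = 1756.706.
∂Q_1/∂P_2 = 40/(2√P_2) = 40/(2√18) = 4.7140.
ε = (∂Q_1/∂P_2)(P_2/Q_1) = 4.7140 × (18/1756.706) ≈ 0.048.

0.048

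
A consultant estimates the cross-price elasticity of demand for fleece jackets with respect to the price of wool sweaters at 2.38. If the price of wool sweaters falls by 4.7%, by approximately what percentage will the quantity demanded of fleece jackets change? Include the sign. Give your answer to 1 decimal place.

-11.2%

%ΔQ ≈ ε × %ΔP of wool sweaters = 2.38 × (-4.7%) = -11.2%.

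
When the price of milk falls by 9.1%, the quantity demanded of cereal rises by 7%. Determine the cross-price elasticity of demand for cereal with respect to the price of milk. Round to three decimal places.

-0.769

ε = (%ΔQ of cereal) / (%ΔP of milk) = (7%) / (-9.1%) ≈ -0.769.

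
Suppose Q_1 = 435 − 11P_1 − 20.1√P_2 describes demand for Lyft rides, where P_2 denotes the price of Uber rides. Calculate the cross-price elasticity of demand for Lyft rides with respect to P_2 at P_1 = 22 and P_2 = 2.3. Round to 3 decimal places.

At P_1 = 22 and P_2 = 2.3: Q_1 = 162.517.
∂Q_1/∂P_2 = -20.1/(2√P_2) = -20.1/(2√2.3) = -6.6268.
ε = (∂Q_1/∂P_2)(P_2/Q_1) = -6.6268 × (2.3/162.517) ≈ -0.094.

-0.094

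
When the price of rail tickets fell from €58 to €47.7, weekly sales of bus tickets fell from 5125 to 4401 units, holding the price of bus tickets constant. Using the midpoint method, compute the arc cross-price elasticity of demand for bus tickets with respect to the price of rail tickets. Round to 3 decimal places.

ΔQ_A = 4401 − 5125 = -724; ΔP_B = 47.7 − 58 = -10.3.
Midpoints: Q̄_A = 4763.0, P̄_B = 52.85.
ε = (ΔQ_A/Q̄_A)/(ΔP_B/P̄_B) = (-724/4763.0)/(-10.3/52.85) ≈ 0.780.
ε > 0: bus tickets and rail tickets are substitutes.

0.780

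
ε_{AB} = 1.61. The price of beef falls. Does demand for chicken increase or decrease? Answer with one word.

decrease

ε > 0 and the price of beef falls, so the quantity of chicken moves in the same direction: it decreases.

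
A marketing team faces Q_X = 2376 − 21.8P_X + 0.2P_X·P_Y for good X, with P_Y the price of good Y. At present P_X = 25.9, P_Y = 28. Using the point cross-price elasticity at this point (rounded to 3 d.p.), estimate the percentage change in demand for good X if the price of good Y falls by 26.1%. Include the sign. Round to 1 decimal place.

-1.9%

At P_X = 25.9, P_Y = 28: Q_X = 1956.42.
∂Q_X/∂P_Y = 0.2P_X = 5.1800.
ε = (∂Q_X/∂P_Y)(P_Y/Q_X) = 5.1800 × 28/1956.42 ≈ 0.074.
%ΔQ_X ≈ ε × %ΔP_Y = 0.074 × (-26.1%) = -1.9%.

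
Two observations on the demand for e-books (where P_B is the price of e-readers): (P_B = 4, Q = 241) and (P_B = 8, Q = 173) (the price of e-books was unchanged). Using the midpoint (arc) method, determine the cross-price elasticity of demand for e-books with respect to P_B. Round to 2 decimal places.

-0.49

ΔQ_A = 173 − 241 = -68; ΔP_B = 8 − 4 = 4.
Midpoints: Q̄_A = 207.0, P̄_B = 6.00.
ε = (ΔQ_A/Q̄_A)/(ΔP_B/P̄_B) = (-68/207.0)/(4/6.00) ≈ -0.49.
ε < 0: e-books and e-readers are complements.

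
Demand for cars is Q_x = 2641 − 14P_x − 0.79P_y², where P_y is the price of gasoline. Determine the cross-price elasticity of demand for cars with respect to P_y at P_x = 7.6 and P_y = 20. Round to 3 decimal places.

-0.285

At P_x = 7.6 and P_y = 20: Q_x = 2218.6.
∂Q_x/∂P_y = -1.58P_y = -1.58(20) = -31.6000.
ε = (∂Q_x/∂P_y)(P_y/Q_x) = -31.6000 × (20/2218.6) ≈ -0.285.
ε < 0: complements.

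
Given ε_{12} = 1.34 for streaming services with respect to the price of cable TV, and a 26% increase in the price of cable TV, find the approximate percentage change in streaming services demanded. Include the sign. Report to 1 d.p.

%ΔQ ≈ ε × %ΔP of cable TV = 1.34 × (26%) = 34.8%.
Demand for streaming services rises by about 34.8%.

34.8%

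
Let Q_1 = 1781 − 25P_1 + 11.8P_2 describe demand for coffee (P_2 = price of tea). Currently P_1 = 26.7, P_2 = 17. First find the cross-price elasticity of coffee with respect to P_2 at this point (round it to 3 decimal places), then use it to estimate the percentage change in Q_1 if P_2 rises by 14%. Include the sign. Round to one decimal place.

2.1%

At P_1 = 26.7, P_2 = 17: Q_1 = 1314.1.
∂Q_1/∂P_2 = 11.8.
ε = (∂Q_1/∂P_2)(P_2/Q_1) = 11.8000 × 17/1314.1 ≈ 0.153.
%ΔQ_1 ≈ ε × %ΔP_2 = 0.153 × (14%) = 2.1%.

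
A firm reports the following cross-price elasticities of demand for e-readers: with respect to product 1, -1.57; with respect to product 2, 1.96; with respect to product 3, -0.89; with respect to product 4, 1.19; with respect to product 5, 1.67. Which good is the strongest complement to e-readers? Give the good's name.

product 1

Complements have ε < 0. The most negative value is -1.57 (product 1).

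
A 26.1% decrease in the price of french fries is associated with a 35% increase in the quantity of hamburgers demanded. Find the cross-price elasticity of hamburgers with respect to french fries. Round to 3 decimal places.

ε = (%ΔQ of hamburgers) / (%ΔP of french fries) = (35%) / (-26.1%) ≈ -1.341.

-1.341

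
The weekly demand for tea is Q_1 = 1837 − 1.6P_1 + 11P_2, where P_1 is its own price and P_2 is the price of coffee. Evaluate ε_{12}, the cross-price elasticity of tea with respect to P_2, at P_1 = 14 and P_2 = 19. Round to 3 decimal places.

At P_1 = 14 and P_2 = 19: Q_1 = 2023.6.
∂Q_1/∂P_2 = 11.
ε = (∂Q_1/∂P_2)(P_2/Q_1) = 11 × (19/2023.6) ≈ 0.103.

0.103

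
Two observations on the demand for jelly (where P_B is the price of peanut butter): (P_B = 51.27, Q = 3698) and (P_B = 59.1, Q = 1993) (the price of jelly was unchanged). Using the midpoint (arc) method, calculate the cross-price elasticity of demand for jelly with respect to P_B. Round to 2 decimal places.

-4.22

ΔQ_A = 1993 − 3698 = -1705; ΔP_B = 59.1 − 51.27 = 7.83.
Midpoints: Q̄_A = 2845.5, P̄_B = 55.19.
ε = (ΔQ_A/Q̄_A)/(ΔP_B/P̄_B) = (-1705/2845.5)/(7.83/55.19) ≈ -4.22.
ε < 0: jelly and peanut butter are complements.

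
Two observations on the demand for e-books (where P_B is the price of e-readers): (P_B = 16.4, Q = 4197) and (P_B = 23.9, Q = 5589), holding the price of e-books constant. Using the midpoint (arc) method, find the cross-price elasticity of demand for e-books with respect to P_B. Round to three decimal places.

ΔQ_A = 5589 − 4197 = 1392; ΔP_B = 23.9 − 16.4 = 7.5.
Midpoints: Q̄_A = 4893.0, P̄_B = 20.15.
ε = (ΔQ_A/Q̄_A)/(ΔP_B/P̄_B) = (1392/4893.0)/(7.5/20.15) ≈ 0.764.
ε > 0: e-books and e-readers are substitutes.

0.764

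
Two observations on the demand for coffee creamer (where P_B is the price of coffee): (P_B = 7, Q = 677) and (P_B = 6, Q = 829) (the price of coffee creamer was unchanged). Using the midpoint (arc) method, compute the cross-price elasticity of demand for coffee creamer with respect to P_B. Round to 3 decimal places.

-1.312

ΔQ_A = 829 − 677 = 152; ΔP_B = 6 − 7 = -1.
Midpoints: Q̄_A = 753.0, P̄_B = 6.50.
ε = (ΔQ_A/Q̄_A)/(ΔP_B/P̄_B) = (152/753.0)/(-1/6.50) ≈ -1.312.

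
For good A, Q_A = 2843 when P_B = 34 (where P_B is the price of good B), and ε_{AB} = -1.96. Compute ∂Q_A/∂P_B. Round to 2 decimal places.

ε = (∂Q_A/∂P_B)·(P_B/Q_A) ⇒ ∂Q_A/∂P_B = ε·Q_A/P_B = -1.96 × 2843/34 ≈ -163.89.

-163.89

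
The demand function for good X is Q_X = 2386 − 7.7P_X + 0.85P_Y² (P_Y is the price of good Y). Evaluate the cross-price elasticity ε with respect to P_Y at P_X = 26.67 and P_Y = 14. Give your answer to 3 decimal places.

At P_X = 26.67 and P_Y = 14: Q_X = 2347.241.
∂Q_X/∂P_Y = 1.7P_Y = 1.7(14) = 23.8000.
ε = (∂Q_X/∂P_Y)(P_Y/Q_X) = 23.8000 × (14/2347.241) ≈ 0.142.
ε > 0: substitutes.

0.142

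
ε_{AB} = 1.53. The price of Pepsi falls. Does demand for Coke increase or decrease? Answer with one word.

ε > 0 and the price of Pepsi falls, so the quantity of Coke moves in the same direction: it decreases.

decrease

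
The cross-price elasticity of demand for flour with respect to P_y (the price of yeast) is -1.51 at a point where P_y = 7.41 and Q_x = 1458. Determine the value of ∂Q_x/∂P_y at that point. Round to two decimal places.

ε = (∂Q_x/∂P_y)·(P_y/Q_x) ⇒ ∂Q_x/∂P_y = ε·Q_x/P_y = -1.51 × 1458/7.41 ≈ -297.11.

-297.11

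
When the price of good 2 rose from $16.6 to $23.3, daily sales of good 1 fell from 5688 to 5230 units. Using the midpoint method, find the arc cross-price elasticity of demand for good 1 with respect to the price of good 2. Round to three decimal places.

ΔQ_1 = 5230 − 5688 = -458; ΔP_2 = 23.3 − 16.6 = 6.7.
Midpoints: Q̄_1 = 5459.0, P̄_2 = 19.95.
ε = (ΔQ_1/Q̄_1)/(ΔP_2/P̄_2) = (-458/5459.0)/(6.7/19.95) ≈ -0.250.
ε < 0: good 1 and good 2 are complements.

-0.250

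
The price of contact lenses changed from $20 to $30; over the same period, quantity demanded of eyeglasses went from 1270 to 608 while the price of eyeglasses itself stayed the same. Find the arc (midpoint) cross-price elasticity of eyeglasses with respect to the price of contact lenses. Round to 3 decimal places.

-1.763

ΔQ_A = 608 − 1270 = -662; ΔP_B = 30 − 20 = 10.
Midpoints: Q̄_A = 939.0, P̄_B = 25.00.
ε = (ΔQ_A/Q̄_A)/(ΔP_B/P̄_B) = (-662/939.0)/(10/25.00) ≈ -1.763.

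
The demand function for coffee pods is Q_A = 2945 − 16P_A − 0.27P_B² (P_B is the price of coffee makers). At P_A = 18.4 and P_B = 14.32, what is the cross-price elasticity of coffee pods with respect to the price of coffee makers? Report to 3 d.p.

-0.043

At P_A = 18.4 and P_B = 14.32: Q_A = 2595.233.
∂Q_A/∂P_B = -0.54P_B = -0.54(14.32) = -7.7328.
ε = (∂Q_A/∂P_B)(P_B/Q_A) = -7.7328 × (14.32/2595.233) ≈ -0.043.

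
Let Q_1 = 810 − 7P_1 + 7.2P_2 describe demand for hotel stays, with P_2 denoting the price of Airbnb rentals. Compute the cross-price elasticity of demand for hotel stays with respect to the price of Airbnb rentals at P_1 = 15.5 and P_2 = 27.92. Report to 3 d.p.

At P_1 = 15.5 and P_2 = 27.92: Q_1 = 902.524.
∂Q_1/∂P_2 = 7.2.
ε = (∂Q_1/∂P_2)(P_2/Q_1) = 7.2 × (27.92/902.524) ≈ 0.223.
Since ε > 0, hotel stays and Airbnb rentals are substitutes.

0.223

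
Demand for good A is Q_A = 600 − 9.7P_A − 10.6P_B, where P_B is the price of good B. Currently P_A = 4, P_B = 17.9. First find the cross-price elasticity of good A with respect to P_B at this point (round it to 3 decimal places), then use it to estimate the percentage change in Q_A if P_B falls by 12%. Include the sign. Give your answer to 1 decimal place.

At P_A = 4, P_B = 17.9: Q_A = 371.46.
∂Q_A/∂P_B = -10.6.
ε = (∂Q_A/∂P_B)(P_B/Q_A) = -10.6000 × 17.9/371.46 ≈ -0.511.
%ΔQ_A ≈ ε × %ΔP_B = -0.511 × (-12%) = 6.1%.

6.1%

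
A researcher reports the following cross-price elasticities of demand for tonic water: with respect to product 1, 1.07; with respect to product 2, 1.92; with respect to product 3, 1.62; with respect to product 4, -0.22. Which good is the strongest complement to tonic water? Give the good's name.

Complements have ε < 0. The most negative value is -0.22 (product 4).

product 4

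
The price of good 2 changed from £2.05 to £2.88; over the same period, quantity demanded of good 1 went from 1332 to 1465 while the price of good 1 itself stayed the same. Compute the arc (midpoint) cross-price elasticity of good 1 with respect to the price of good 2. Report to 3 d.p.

0.282

ΔQ_1 = 1465 − 1332 = 133; ΔP_2 = 2.88 − 2.05 = 0.83.
Midpoints: Q̄_1 = 1398.5, P̄_2 = 2.46.
ε = (ΔQ_1/Q̄_1)/(ΔP_2/P̄_2) = (133/1398.5)/(0.83/2.46) ≈ 0.282.
ε > 0: good 1 and good 2 are substitutes.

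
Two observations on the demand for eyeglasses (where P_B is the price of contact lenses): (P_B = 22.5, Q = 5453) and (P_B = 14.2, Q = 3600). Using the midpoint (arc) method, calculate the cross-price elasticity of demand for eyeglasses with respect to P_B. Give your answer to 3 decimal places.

ΔQ_A = 3600 − 5453 = -1853; ΔP_B = 14.2 − 22.5 = -8.3.
Midpoints: Q̄_A = 4526.5, P̄_B = 18.35.
ε = (ΔQ_A/Q̄_A)/(ΔP_B/P̄_B) = (-1853/4526.5)/(-8.3/18.35) ≈ 0.905.
ε > 0: eyeglasses and contact lenses are substitutes.

0.905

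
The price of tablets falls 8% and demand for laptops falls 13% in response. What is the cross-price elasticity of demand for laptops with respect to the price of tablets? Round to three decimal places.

ε = (%ΔQ of laptops) / (%ΔP of tablets) = (-13%) / (-8%) ≈ 1.625.

1.625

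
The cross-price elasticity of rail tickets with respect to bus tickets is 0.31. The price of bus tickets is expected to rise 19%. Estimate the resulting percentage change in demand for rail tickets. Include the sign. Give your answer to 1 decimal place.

%ΔQ ≈ ε × %ΔP of bus tickets = 0.31 × (19%) = 5.9%.

5.9%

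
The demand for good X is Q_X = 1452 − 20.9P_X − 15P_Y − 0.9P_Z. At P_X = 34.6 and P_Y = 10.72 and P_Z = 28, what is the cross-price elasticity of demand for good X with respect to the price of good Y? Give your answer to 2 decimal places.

-0.30

At P_X = 34.6 and P_Y = 10.72 and P_Z = 28: Q_X = 542.86.
∂Q_X/∂P_Y = -15.
ε = (∂Q_X/∂P_Y)(P_Y/Q_X) = -15 × (10.72/542.86) ≈ -0.30.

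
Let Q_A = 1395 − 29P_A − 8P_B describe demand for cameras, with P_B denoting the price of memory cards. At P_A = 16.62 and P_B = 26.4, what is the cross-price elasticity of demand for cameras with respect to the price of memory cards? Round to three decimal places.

-0.301

At P_A = 16.62 and P_B = 26.4: Q_A = 701.82.
∂Q_A/∂P_B = -8.
ε = (∂Q_A/∂P_B)(P_B/Q_A) = -8 × (26.4/701.82) ≈ -0.301.
Since ε < 0, cameras and memory cards are complements.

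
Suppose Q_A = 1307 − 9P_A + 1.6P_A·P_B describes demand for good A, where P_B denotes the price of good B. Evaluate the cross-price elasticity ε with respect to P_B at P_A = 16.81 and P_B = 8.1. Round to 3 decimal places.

0.159

At P_A = 16.81 and P_B = 8.1: Q_A = 1373.568.
∂Q_A/∂P_B = 1.6P_A = 1.6(16.81) = 26.8960.
ε = (∂Q_A/∂P_B)(P_B/Q_A) = 26.8960 × (8.1/1373.568) ≈ 0.159.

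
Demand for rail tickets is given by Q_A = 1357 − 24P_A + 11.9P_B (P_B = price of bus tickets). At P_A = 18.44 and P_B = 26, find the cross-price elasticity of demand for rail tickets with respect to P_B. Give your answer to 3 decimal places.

0.253

At P_A = 18.44 and P_B = 26: Q_A = 1223.84.
∂Q_A/∂P_B = 11.9.
ε = (∂Q_A/∂P_B)(P_B/Q_A) = 11.9 × (26/1223.84) ≈ 0.253.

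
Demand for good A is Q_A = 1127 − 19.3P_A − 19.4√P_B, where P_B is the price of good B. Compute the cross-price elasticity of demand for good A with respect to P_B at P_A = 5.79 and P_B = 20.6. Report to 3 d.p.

-0.047

At P_A = 5.79 and P_B = 20.6: Q_A = 927.202.
∂Q_A/∂P_B = -19.4/(2√P_B) = -19.4/(2√20.6) = -2.1372.
ε = (∂Q_A/∂P_B)(P_B/Q_A) = -2.1372 × (20.6/927.202) ≈ -0.047.
ε < 0: complements.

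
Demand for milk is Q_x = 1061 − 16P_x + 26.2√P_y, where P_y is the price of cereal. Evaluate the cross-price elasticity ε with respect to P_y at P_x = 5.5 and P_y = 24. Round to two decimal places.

0.06

At P_x = 5.5 and P_y = 24: Q_x = 1101.353.
∂Q_x/∂P_y = 26.2/(2√P_y) = 26.2/(2√24) = 2.6740.
ε = (∂Q_x/∂P_y)(P_y/Q_x) = 2.6740 × (24/1101.353) ≈ 0.06.
ε > 0: substitutes.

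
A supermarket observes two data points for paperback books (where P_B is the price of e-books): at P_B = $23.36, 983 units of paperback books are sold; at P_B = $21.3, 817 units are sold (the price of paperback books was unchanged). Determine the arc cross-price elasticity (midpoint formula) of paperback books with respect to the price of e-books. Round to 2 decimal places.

2.00

ΔQ_A = 817 − 983 = -166; ΔP_B = 21.3 − 23.36 = -2.06.
Midpoints: Q̄_A = 900.0, P̄_B = 22.33.
ε = (ΔQ_A/Q̄_A)/(ΔP_B/P̄_B) = (-166/900.0)/(-2.06/22.33) ≈ 2.00.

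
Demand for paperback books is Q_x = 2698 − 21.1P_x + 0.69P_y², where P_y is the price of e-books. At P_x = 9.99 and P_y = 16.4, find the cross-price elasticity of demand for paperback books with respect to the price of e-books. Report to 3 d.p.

At P_x = 9.99 and P_y = 16.4: Q_x = 2672.793.
∂Q_x/∂P_y = 1.38P_y = 1.38(16.4) = 22.6320.
ε = (∂Q_x/∂P_y)(P_y/Q_x) = 22.6320 × (16.4/2672.793) ≈ 0.139.
ε > 0: substitutes.

0.139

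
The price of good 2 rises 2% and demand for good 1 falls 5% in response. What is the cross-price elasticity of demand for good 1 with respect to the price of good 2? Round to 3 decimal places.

ε = (%ΔQ of good 1) / (%ΔP of good 2) = (-5%) / (2%) ≈ -2.500.
Negative cross-price elasticity: complements.

-2.500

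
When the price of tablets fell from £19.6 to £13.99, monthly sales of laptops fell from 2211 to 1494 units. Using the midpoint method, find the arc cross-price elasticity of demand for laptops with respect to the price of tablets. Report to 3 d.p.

ΔQ_A = 1494 − 2211 = -717; ΔP_B = 13.99 − 19.6 = -5.61.
Midpoints: Q̄_A = 1852.5, P̄_B = 16.80.
ε = (ΔQ_A/Q̄_A)/(ΔP_B/P̄_B) = (-717/1852.5)/(-5.61/16.80) ≈ 1.159.
ε > 0: laptops and tablets are substitutes.

1.159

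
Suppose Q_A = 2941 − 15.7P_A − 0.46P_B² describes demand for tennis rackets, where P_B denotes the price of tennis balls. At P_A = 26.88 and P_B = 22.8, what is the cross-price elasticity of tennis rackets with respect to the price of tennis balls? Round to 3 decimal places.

At P_A = 26.88 and P_B = 22.8: Q_A = 2279.858.
∂Q_A/∂P_B = -0.92P_B = -0.92(22.8) = -20.9760.
ε = (∂Q_A/∂P_B)(P_B/Q_A) = -20.9760 × (22.8/2279.858) ≈ -0.210.

-0.210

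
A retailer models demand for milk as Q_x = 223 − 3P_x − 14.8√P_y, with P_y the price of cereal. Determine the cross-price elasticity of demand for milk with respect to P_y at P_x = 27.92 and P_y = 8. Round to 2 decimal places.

-0.21

At P_x = 27.92 and P_y = 8: Q_x = 97.379.
∂Q_x/∂P_y = -14.8/(2√P_y) = -14.8/(2√8) = -2.6163.
ε = (∂Q_x/∂P_y)(P_y/Q_x) = -2.6163 × (8/97.379) ≈ -0.21.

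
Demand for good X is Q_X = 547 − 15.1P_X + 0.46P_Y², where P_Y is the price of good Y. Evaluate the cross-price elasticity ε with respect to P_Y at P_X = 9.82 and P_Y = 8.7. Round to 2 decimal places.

0.16

At P_X = 9.82 and P_Y = 8.7: Q_X = 433.535.
∂Q_X/∂P_Y = 0.92P_Y = 0.92(8.7) = 8.0040.
ε = (∂Q_X/∂P_Y)(P_Y/Q_X) = 8.0040 × (8.7/433.535) ≈ 0.16.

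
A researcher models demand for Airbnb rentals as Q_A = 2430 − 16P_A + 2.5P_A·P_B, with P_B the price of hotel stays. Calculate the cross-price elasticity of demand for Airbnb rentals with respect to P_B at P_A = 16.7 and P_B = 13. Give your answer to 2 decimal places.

0.20

At P_A = 16.7 and P_B = 13: Q_A = 2705.55.
∂Q_A/∂P_B = 2.5P_A = 2.5(16.7) = 41.7500.
ε = (∂Q_A/∂P_B)(P_B/Q_A) = 41.7500 × (13/2705.55) ≈ 0.20.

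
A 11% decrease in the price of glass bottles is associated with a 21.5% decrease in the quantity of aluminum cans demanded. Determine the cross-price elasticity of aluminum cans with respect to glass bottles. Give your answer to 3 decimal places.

1.955

ε = (%ΔQ of aluminum cans) / (%ΔP of glass bottles) = (-21.5%) / (-11%) ≈ 1.955.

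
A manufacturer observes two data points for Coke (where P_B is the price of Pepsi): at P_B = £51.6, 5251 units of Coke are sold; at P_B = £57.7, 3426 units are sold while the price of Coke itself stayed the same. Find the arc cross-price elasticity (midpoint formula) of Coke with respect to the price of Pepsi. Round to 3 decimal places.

-3.769

ΔQ_A = 3426 − 5251 = -1825; ΔP_B = 57.7 − 51.6 = 6.1.
Midpoints: Q̄_A = 4338.5, P̄_B = 54.65.
ε = (ΔQ_A/Q̄_A)/(ΔP_B/P̄_B) = (-1825/4338.5)/(6.1/54.65) ≈ -3.769.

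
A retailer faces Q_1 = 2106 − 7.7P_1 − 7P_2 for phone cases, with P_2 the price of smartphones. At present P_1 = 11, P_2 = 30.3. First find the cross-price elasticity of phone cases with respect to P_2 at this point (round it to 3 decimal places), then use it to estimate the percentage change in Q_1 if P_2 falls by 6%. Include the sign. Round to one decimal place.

At P_1 = 11, P_2 = 30.3: Q_1 = 1809.2.
∂Q_1/∂P_2 = -7.
ε = (∂Q_1/∂P_2)(P_2/Q_1) = -7.0000 × 30.3/1809.2 ≈ -0.117.
%ΔQ_1 ≈ ε × %ΔP_2 = -0.117 × (-6%) = 0.7%.

0.7%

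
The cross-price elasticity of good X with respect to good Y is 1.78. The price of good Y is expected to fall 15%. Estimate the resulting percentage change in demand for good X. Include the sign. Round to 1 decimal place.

%ΔQ ≈ ε × %ΔP of good Y = 1.78 × (-15%) = -26.7%.

-26.7%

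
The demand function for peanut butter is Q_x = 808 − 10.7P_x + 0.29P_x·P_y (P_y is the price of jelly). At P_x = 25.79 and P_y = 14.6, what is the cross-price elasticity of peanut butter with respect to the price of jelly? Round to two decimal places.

At P_x = 25.79 and P_y = 14.6: Q_x = 641.242.
∂Q_x/∂P_y = 0.29P_x = 0.29(25.79) = 7.4791.
ε = (∂Q_x/∂P_y)(P_y/Q_x) = 7.4791 × (14.6/641.242) ≈ 0.17.

0.17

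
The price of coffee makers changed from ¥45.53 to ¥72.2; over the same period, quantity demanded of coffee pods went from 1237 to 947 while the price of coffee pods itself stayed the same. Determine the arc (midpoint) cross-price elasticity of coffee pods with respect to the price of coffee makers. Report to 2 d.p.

ΔQ_A = 947 − 1237 = -290; ΔP_B = 72.2 − 45.53 = 26.67.
Midpoints: Q̄_A = 1092.0, P̄_B = 58.87.
ε = (ΔQ_A/Q̄_A)/(ΔP_B/P̄_B) = (-290/1092.0)/(26.67/58.87) ≈ -0.59.

-0.59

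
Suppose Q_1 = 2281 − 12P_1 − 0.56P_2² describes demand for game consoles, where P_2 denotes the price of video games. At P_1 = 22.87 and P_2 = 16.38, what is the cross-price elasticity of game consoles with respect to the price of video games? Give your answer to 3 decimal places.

At P_1 = 22.87 and P_2 = 16.38: Q_1 = 1856.310.
∂Q_1/∂P_2 = -1.12P_2 = -1.12(16.38) = -18.3456.
ε = (∂Q_1/∂P_2)(P_2/Q_1) = -18.3456 × (16.38/1856.310) ≈ -0.162.

-0.162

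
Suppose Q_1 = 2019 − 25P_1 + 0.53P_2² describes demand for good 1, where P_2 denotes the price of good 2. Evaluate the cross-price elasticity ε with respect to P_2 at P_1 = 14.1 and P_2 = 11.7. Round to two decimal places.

At P_1 = 14.1 and P_2 = 11.7: Q_1 = 1739.052.
∂Q_1/∂P_2 = 1.06P_2 = 1.06(11.7) = 12.4020.
ε = (∂Q_1/∂P_2)(P_2/Q_1) = 12.4020 × (11.7/1739.052) ≈ 0.08.

0.08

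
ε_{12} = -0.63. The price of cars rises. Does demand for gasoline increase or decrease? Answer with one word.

ε < 0 and the price of cars rises, so the quantity of gasoline moves in the opposite direction: it decreases.

decrease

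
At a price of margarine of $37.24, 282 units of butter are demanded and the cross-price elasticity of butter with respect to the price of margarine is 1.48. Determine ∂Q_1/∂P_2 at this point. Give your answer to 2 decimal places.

ε = (∂Q_1/∂P_2)·(P_2/Q_1) ⇒ ∂Q_1/∂P_2 = ε·Q_1/P_2 = 1.48 × 282/37.24 ≈ 11.21.

11.21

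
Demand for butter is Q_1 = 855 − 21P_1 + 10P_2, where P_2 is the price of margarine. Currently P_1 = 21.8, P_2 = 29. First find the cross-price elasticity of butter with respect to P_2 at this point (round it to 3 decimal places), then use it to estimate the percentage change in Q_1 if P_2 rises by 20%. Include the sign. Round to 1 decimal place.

8.4%

At P_1 = 21.8, P_2 = 29: Q_1 = 687.2.
∂Q_1/∂P_2 = 10.
ε = (∂Q_1/∂P_2)(P_2/Q_1) = 10.0000 × 29/687.2 ≈ 0.422.
%ΔQ_1 ≈ ε × %ΔP_2 = 0.422 × (20%) = 8.4%.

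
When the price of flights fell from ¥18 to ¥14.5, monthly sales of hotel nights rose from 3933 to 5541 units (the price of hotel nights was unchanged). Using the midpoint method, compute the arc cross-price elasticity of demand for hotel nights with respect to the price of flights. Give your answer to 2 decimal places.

-1.58

ΔQ_A = 5541 − 3933 = 1608; ΔP_B = 14.5 − 18 = -3.5.
Midpoints: Q̄_A = 4737.0, P̄_B = 16.25.
ε = (ΔQ_A/Q̄_A)/(ΔP_B/P̄_B) = (1608/4737.0)/(-3.5/16.25) ≈ -1.58.
ε < 0: hotel nights and flights are complements.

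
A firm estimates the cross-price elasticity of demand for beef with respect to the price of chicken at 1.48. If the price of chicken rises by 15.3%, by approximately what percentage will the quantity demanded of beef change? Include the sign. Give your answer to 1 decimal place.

%ΔQ ≈ ε × %ΔP of chicken = 1.48 × (15.3%) = 22.6%.
Demand for beef rises by about 22.6%.

22.6%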